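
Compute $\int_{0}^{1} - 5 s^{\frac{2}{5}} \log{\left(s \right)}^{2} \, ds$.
$- \frac{1250}{343}$

Begin with the known integral
$$J(a) = \int_{0}^{1} - 5 s^{a} \, ds = - \frac{5}{a + 1}.$$

Differentiating under the integral sign brings down a factor of $\ln s$:
$$\frac{dJ}{da} = \int_{0}^{1} - 5 s^{a} \log{\left(s \right)} \, ds = \frac{5}{\left(a + 1\right)^{2}}.$$

Repeating twice in total — each differentiation brings down another $\ln s$ — gives
$$\frac{d^{2}J}{da^{2}} = \int_{0}^{1} - 5 s^{a} \log{\left(s \right)}^{2} \, ds = - \frac{10}{\left(a + 1\right)^{3}},$$
and the integrand here is exactly the target integrand, so $I = - \frac{10}{\left(a + 1\right)^{3}}$.

Setting $a = \frac{2}{5}$:
$$I = - \frac{1250}{343}.$$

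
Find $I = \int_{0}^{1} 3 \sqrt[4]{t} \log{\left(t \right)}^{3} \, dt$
$- \frac{4608}{625}$

Start from the elementary integral
$$J(a) = \int_{0}^{1} 3 t^{a} \, dt = \frac{3}{a + 1}.$$

Differentiating under the integral sign brings down a factor of $\ln t$:
$$\frac{dJ}{da} = \int_{0}^{1} 3 t^{a} \log{\left(t \right)} \, dt = - \frac{3}{\left(a + 1\right)^{2}}.$$

Repeating $3$ times in total — each differentiation brings down another $\ln t$ — gives
$$\frac{d^{3}J}{da^{3}} = \int_{0}^{1} 3 t^{a} \log{\left(t \right)}^{3} \, dt = - \frac{18}{\left(a + 1\right)^{4}},$$
and the integrand here is exactly the target integrand, so $I = - \frac{18}{\left(a + 1\right)^{4}}$.

Setting $a = \frac{1}{4}$:
$$I = - \frac{4608}{625}.$$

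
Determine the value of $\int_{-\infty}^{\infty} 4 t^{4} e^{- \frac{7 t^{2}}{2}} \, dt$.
$\frac{12 \sqrt{14} \sqrt{\pi}}{343}$

Consider the simpler parametrised integral
$$J(a) = \int_{-\infty}^{\infty} 4 e^{- a t^{2}} \, dt = \frac{4 \sqrt{\pi}}{\sqrt{a}}.$$

Differentiating under the integral sign brings down a factor of $(-t^2)$:
$$\frac{dJ}{da} = \int_{-\infty}^{\infty} - 4 t^{2} e^{- a t^{2}} \, dt = - \frac{2 \sqrt{\pi}}{a^{\frac{3}{2}}}.$$

Repeating twice in total — each differentiation brings down another $(-t^2)$ — gives
$$\frac{d^{2}J}{da^{2}} = \int_{-\infty}^{\infty} 4 t^{4} e^{- a t^{2}} \, dt = \frac{3 \sqrt{\pi}}{a^{\frac{5}{2}}},$$
and the integrand here is exactly the target integrand, so $I = \frac{3 \sqrt{\pi}}{a^{\frac{5}{2}}}$.

Setting $a = \frac{7}{2}$:
$$I = \frac{12 \sqrt{14} \sqrt{\pi}}{343}.$$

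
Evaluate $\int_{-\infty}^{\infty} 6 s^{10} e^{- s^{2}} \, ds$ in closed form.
$\frac{2835 \sqrt{\pi}}{16}$

Consider the simpler parametrised integral
$$J(a) = \int_{-\infty}^{\infty} 6 e^{- a s^{2}} \, ds = \frac{6 \sqrt{\pi}}{\sqrt{a}}.$$

Differentiating under the integral sign brings down a factor of $(-s^2)$:
$$\frac{dJ}{da} = \int_{-\infty}^{\infty} - 6 s^{2} e^{- a s^{2}} \, ds = - \frac{3 \sqrt{\pi}}{a^{\frac{3}{2}}}.$$

Repeating $5$ times in total — each differentiation brings down another $(-s^2)$ — gives
$$\frac{d^{5}J}{da^{5}} = \int_{-\infty}^{\infty} - 6 s^{10} e^{- a s^{2}} \, ds = - \frac{2835 \sqrt{\pi}}{16 a^{\frac{11}{2}}},$$
and the integrand here is $(-1)^{5}$ times the target integrand, so $I = (-1)^{5}\,\frac{d^{5}J}{da^{5}} = \frac{2835 \sqrt{\pi}}{16 a^{\frac{11}{2}}}$.

Setting $a = 1$:
$$I = \frac{2835 \sqrt{\pi}}{16}.$$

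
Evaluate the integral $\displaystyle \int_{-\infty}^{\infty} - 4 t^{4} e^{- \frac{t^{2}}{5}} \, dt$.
$- 75 \sqrt{5} \sqrt{\pi}$

Start from the elementary integral
$$J(a) = \int_{-\infty}^{\infty} - 4 e^{- a t^{2}} \, dt = - \frac{4 \sqrt{\pi}}{\sqrt{a}}.$$

Differentiating under the integral sign brings down a factor of $(-t^2)$:
$$\frac{dJ}{da} = \int_{-\infty}^{\infty} 4 t^{2} e^{- a t^{2}} \, dt = \frac{2 \sqrt{\pi}}{a^{\frac{3}{2}}}.$$

Repeating twice in total — each differentiation brings down another $(-t^2)$ — gives
$$\frac{d^{2}J}{da^{2}} = \int_{-\infty}^{\infty} - 4 t^{4} e^{- a t^{2}} \, dt = - \frac{3 \sqrt{\pi}}{a^{\frac{5}{2}}},$$
and the integrand here is exactly the target integrand, so $I = - \frac{3 \sqrt{\pi}}{a^{\frac{5}{2}}}$.

Setting $a = \frac{1}{5}$:
$$I = - 75 \sqrt{5} \sqrt{\pi}.$$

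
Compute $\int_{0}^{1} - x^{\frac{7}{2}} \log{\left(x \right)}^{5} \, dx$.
$\frac{2560}{177147}$

Start from the elementary integral
$$J(a) = \int_{0}^{1} - x^{a} \, dx = - \frac{1}{a + 1}.$$

Differentiating under the integral sign brings down a factor of $\ln x$:
$$\frac{dJ}{da} = \int_{0}^{1} - x^{a} \log{\left(x \right)} \, dx = \frac{1}{\left(a + 1\right)^{2}}.$$

Repeating $5$ times in total — each differentiation brings down another $\ln x$ — gives
$$\frac{d^{5}J}{da^{5}} = \int_{0}^{1} - x^{a} \log{\left(x \right)}^{5} \, dx = \frac{120}{\left(a + 1\right)^{6}},$$
and the integrand here is exactly the target integrand, so $I = \frac{120}{\left(a + 1\right)^{6}}$.

Setting $a = \frac{7}{2}$:
$$I = \frac{2560}{177147}.$$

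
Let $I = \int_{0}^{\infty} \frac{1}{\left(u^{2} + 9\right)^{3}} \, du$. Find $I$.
$\frac{\pi}{1296}$

Begin with the known result
$$J(a) = \int_{0}^{\infty} \frac{1}{a^{2} + u^{2}} \, du = \frac{\pi}{2 a}.$$

Differentiating under the integral sign with respect to $a$,
$$\frac{dJ}{da} = \int_{0}^{\infty} - \frac{2 a}{\left(a^{2} + u^{2}\right)^{2}} \, du = - \frac{\pi}{2 a^{2}},$$
so $\int_{0}^{\infty} \frac{1}{\left(a^{2} + u^{2}\right)^{2}} \, du = \frac{\pi}{4 a^{3}}$.

Repeating — each differentiation of $1/(u^2+a^2)^j$ produces $-2ja/(u^2+a^2)^{j+1}$ — and dividing through by $-2ja$ at each step yields, after $2$ differentiations in total,
$$\int_{0}^{\infty} \frac{1}{\left(a^{2} + u^{2}\right)^{3}} \, du = \frac{3 \pi}{16 a^{5}}.$$

Setting $a = 3$:
$$I = \frac{\pi}{1296}.$$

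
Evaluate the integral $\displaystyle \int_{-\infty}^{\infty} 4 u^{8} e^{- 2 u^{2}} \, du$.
$\frac{105 \sqrt{2} \sqrt{\pi}}{128}$

Consider the simpler parametrised integral
$$J(a) = \int_{-\infty}^{\infty} 4 e^{- a u^{2}} \, du = \frac{4 \sqrt{\pi}}{\sqrt{a}}.$$

Differentiating under the integral sign brings down a factor of $(-u^2)$:
$$\frac{dJ}{da} = \int_{-\infty}^{\infty} - 4 u^{2} e^{- a u^{2}} \, du = - \frac{2 \sqrt{\pi}}{a^{\frac{3}{2}}}.$$

Repeating $4$ times in total — each differentiation brings down another $(-u^2)$ — gives
$$\frac{d^{4}J}{da^{4}} = \int_{-\infty}^{\infty} 4 u^{8} e^{- a u^{2}} \, du = \frac{105 \sqrt{\pi}}{4 a^{\frac{9}{2}}},$$
and the integrand here is exactly the target integrand, so $I = \frac{105 \sqrt{\pi}}{4 a^{\frac{9}{2}}}$.

Setting $a = 2$:
$$I = \frac{105 \sqrt{2} \sqrt{\pi}}{128}.$$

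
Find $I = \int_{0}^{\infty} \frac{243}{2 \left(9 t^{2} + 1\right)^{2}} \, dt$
$\frac{81 \pi}{8}$

Recall the elementary integral
$$J(a) = \int_{0}^{\infty} \frac{3}{2 \left(a^{2} + t^{2}\right)} \, dt = \frac{3 \pi}{4 a}.$$

Differentiating under the integral sign with respect to $a$,
$$\frac{dJ}{da} = \int_{0}^{\infty} - \frac{3 a}{\left(a^{2} + t^{2}\right)^{2}} \, dt = - \frac{3 \pi}{4 a^{2}},$$
so $\int_{0}^{\infty} \frac{3}{2 \left(a^{2} + t^{2}\right)^{2}} \, dt = \frac{3 \pi}{8 a^{3}}$.

Setting $a = \frac{1}{3}$:
$$I = \frac{81 \pi}{8}.$$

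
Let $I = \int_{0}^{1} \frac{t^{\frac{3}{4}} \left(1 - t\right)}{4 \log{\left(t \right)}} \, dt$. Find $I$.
$- \frac{\log{\left(11 \right)}}{4} + \frac{\log{\left(7 \right)}}{4}$

Introduce a parameter $a$ in the exponent: let $I(a) = \int_{0}^{1} \frac{- t^{\frac{7}{4}} + t^{a}}{4 \log{\left(t \right)}} \, dt$.

Since $\dfrac{\partial}{\partial a}\,t^{a} = t^{a} \ln t$, the $\ln t$ in the denominator cancels and
$$\frac{dI}{da} = \int_{0}^{1} \frac{1}{4} t^{a} \, dt = \frac{1}{4} \left[\frac{t^{a+1}}{a+1}\right]_0^1 = \frac{1}{4 \left(a + 1\right)}.$$

Integrating with respect to $a$ gives $I(a) = \frac{\log{\left(a + 1 \right)}}{4} - \frac{\log{\left(11 \right)}}{4} + \frac{\log{\left(2 \right)}}{2} + C$.

At $a = \frac{7}{4}$ the integrand is identically $0$, so $I(\frac{7}{4}) = 0$. The closed form gives $0$, hence $C = 0$.

Setting $a = \frac{3}{4}$:
$$I = - \frac{\log{\left(11 \right)}}{4} + \frac{\log{\left(7 \right)}}{4}.$$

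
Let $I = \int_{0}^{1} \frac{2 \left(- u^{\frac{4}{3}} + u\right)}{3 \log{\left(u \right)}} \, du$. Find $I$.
$\log{\left(\frac{6^{\frac{2}{3}} \sqrt[3]{7}}{7} \right)}$

Consider the one-parameter family: let $I(a) = \int_{0}^{1} \frac{2 \left(u - u^{a}\right)}{3 \log{\left(u \right)}} \, du$.

Since $\dfrac{\partial}{\partial a}\,u^{a} = u^{a} \ln u$, the $\ln u$ in the denominator cancels and
$$\frac{dI}{da} = \int_{0}^{1} - \frac{2}{3} u^{a} \, du = - \frac{2}{3} \left[\frac{u^{a+1}}{a+1}\right]_0^1 = - \frac{2}{3 a + 3}.$$

Integrating with respect to $a$ gives $I(a) = - \frac{2 \log{\left(a + 1 \right)}}{3} + \frac{2 \log{\left(2 \right)}}{3} + C$.

At $a = 1$ the integrand is identically $0$, so $I(1) = 0$. The closed form gives $0$, hence $C = 0$.

Setting $a = \frac{4}{3}$:
$$I = \log{\left(\frac{6^{\frac{2}{3}} \sqrt[3]{7}}{7} \right)}.$$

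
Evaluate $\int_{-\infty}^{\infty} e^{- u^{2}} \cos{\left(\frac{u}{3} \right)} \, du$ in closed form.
$\frac{\sqrt{\pi}}{e^{\frac{1}{36}}}$

Define $I(b) = \int_{-\infty}^{\infty} e^{- u^{2}} \cos{\left(b u \right)} \, du$.

Differentiating under the integral sign,
$$I'(b) = \int_{-\infty}^{\infty} - u e^{- u^{2}} \sin{\left(b u \right)} \, du.$$

Integrate $\int_{-\infty}^{\infty} u \sin(b u)\, e^{- u^{2}}\, du$ by parts with $w = \sin(b u)$ and $dv = u\, e^{- u^{2}}\, du$, giving $v = - \frac{e^{- u^{2}}}{2}$. The boundary term vanishes and
$$\int_{-\infty}^{\infty} u \sin(b u)\, e^{- u^{2}}\, du = \frac{b}{2} \int_{-\infty}^{\infty} \cos(b u)\, e^{- u^{2}}\, du,$$
so $I'(b) = - \frac{b}{2}\, I(b)$.

This is a separable first-order ODE; solving with the initial condition $I(0) = \int_{-\infty}^{\infty} e^{- u^{2}}\,du = \sqrt{\pi}$ gives
$$I(b) = \sqrt{\pi} e^{- \frac{b^{2}}{4}}.$$

Setting $b = \frac{1}{3}$:
$$I = \frac{\sqrt{\pi}}{e^{\frac{1}{36}}}.$$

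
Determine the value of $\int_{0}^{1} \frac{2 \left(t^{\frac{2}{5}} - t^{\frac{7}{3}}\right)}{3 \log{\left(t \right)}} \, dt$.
$- \frac{2 \log{\left(50 \right)}}{3} + \frac{2 \log{\left(21 \right)}}{3}$

Introduce a parameter $a$ in the exponent: let $I(a) = \int_{0}^{1} \frac{2 \left(- t^{\frac{7}{3}} + t^{a}\right)}{3 \log{\left(t \right)}} \, dt$.

Since $\dfrac{\partial}{\partial a}\,t^{a} = t^{a} \ln t$, the $\ln t$ in the denominator cancels and
$$\frac{dI}{da} = \int_{0}^{1} \frac{2}{3} t^{a} \, dt = \frac{2}{3} \left[\frac{t^{a+1}}{a+1}\right]_0^1 = \frac{2}{3 \left(a + 1\right)}.$$

Integrating with respect to $a$ gives $I(a) = \log{\left(\frac{\sqrt[3]{10} \cdot 3^{\frac{2}{3}} \left(a + 1\right)^{\frac{2}{3}}}{10} \right)} + C$.

At $a = \frac{7}{3}$ the integrand is identically $0$, so $I(\frac{7}{3}) = 0$. The closed form gives $0$, hence $C = 0$.

Setting $a = \frac{2}{5}$:
$$I = - \frac{2 \log{\left(50 \right)}}{3} + \frac{2 \log{\left(21 \right)}}{3}.$$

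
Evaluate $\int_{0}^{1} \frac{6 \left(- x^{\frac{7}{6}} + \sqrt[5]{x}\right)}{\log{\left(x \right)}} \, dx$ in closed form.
$- \log{\left(\frac{75418890625}{2176782336} \right)}$

Replace the exponent $\frac{7}{6}$ by a parameter $a$: let $I(a) = \int_{0}^{1} \frac{6 \left(\sqrt[5]{x} - x^{a}\right)}{\log{\left(x \right)}} \, dx$.

Since $\dfrac{\partial}{\partial a}\,x^{a} = x^{a} \ln x$, the $\ln x$ in the denominator cancels and
$$\frac{dI}{da} = \int_{0}^{1} -6 x^{a} \, dx = -6 \left[\frac{x^{a+1}}{a+1}\right]_0^1 = - \frac{6}{a + 1}.$$

Integrating with respect to $a$ gives $I(a) = - \log{\left(\frac{15625 \left(a + 1\right)^{6}}{46656} \right)} + C$.

At $a = \frac{1}{5}$ the integrand is identically $0$, so $I(\frac{1}{5}) = 0$. The closed form gives $0$, hence $C = 0$.

Setting $a = \frac{7}{6}$:
$$I = - \log{\left(\frac{75418890625}{2176782336} \right)}.$$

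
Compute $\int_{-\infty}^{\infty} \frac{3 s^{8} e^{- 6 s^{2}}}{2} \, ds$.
$\frac{35 \sqrt{6} \sqrt{\pi}}{27648}$

Begin with the known integral
$$J(a) = \int_{-\infty}^{\infty} \frac{3 e^{- a s^{2}}}{2} \, ds = \frac{3 \sqrt{\pi}}{2 \sqrt{a}}.$$

Differentiating under the integral sign brings down a factor of $(-s^2)$:
$$\frac{dJ}{da} = \int_{-\infty}^{\infty} - \frac{3 s^{2} e^{- a s^{2}}}{2} \, ds = - \frac{3 \sqrt{\pi}}{4 a^{\frac{3}{2}}}.$$

Repeating $4$ times in total — each differentiation brings down another $(-s^2)$ — gives
$$\frac{d^{4}J}{da^{4}} = \int_{-\infty}^{\infty} \frac{3 s^{8} e^{- a s^{2}}}{2} \, ds = \frac{315 \sqrt{\pi}}{32 a^{\frac{9}{2}}},$$
and the integrand here is exactly the target integrand, so $I = \frac{315 \sqrt{\pi}}{32 a^{\frac{9}{2}}}$.

Setting $a = 6$:
$$I = \frac{35 \sqrt{6} \sqrt{\pi}}{27648}.$$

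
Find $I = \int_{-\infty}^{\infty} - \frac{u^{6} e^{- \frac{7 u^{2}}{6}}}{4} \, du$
$- \frac{405 \sqrt{42} \sqrt{\pi}}{9604}$

Start from the elementary integral
$$J(a) = \int_{-\infty}^{\infty} - \frac{e^{- a u^{2}}}{4} \, du = - \frac{\sqrt{\pi}}{4 \sqrt{a}}.$$

Differentiating under the integral sign brings down a factor of $(-u^2)$:
$$\frac{dJ}{da} = \int_{-\infty}^{\infty} \frac{u^{2} e^{- a u^{2}}}{4} \, du = \frac{\sqrt{\pi}}{8 a^{\frac{3}{2}}}.$$

Repeating $3$ times in total — each differentiation brings down another $(-u^2)$ — gives
$$\frac{d^{3}J}{da^{3}} = \int_{-\infty}^{\infty} \frac{u^{6} e^{- a u^{2}}}{4} \, du = \frac{15 \sqrt{\pi}}{32 a^{\frac{7}{2}}},$$
and the integrand here is $(-1)^{3}$ times the target integrand, so $I = (-1)^{3}\,\frac{d^{3}J}{da^{3}} = - \frac{15 \sqrt{\pi}}{32 a^{\frac{7}{2}}}$.

Setting $a = \frac{7}{6}$:
$$I = - \frac{405 \sqrt{42} \sqrt{\pi}}{9604}.$$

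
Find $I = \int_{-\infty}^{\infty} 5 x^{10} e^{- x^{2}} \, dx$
$\frac{4725 \sqrt{\pi}}{32}$

Consider the simpler parametrised integral
$$J(a) = \int_{-\infty}^{\infty} 5 e^{- a x^{2}} \, dx = \frac{5 \sqrt{\pi}}{\sqrt{a}}.$$

Differentiating under the integral sign brings down a factor of $(-x^2)$:
$$\frac{dJ}{da} = \int_{-\infty}^{\infty} - 5 x^{2} e^{- a x^{2}} \, dx = - \frac{5 \sqrt{\pi}}{2 a^{\frac{3}{2}}}.$$

Repeating $5$ times in total — each differentiation brings down another $(-x^2)$ — gives
$$\frac{d^{5}J}{da^{5}} = \int_{-\infty}^{\infty} - 5 x^{10} e^{- a x^{2}} \, dx = - \frac{4725 \sqrt{\pi}}{32 a^{\frac{11}{2}}},$$
and the integrand here is $(-1)^{5}$ times the target integrand, so $I = (-1)^{5}\,\frac{d^{5}J}{da^{5}} = \frac{4725 \sqrt{\pi}}{32 a^{\frac{11}{2}}}$.

Setting $a = 1$:
$$I = \frac{4725 \sqrt{\pi}}{32}.$$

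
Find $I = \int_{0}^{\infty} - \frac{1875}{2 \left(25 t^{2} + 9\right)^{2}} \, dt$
$- \frac{125 \pi}{72}$

Start from the standard arctangent integral
$$J(a) = \int_{0}^{\infty} - \frac{3}{2 \left(a^{2} + t^{2}\right)} \, dt = - \frac{3 \pi}{4 a}.$$

Differentiating under the integral sign with respect to $a$,
$$\frac{dJ}{da} = \int_{0}^{\infty} \frac{3 a}{\left(a^{2} + t^{2}\right)^{2}} \, dt = \frac{3 \pi}{4 a^{2}},$$
so $\int_{0}^{\infty} - \frac{3}{2 \left(a^{2} + t^{2}\right)^{2}} \, dt = - \frac{3 \pi}{8 a^{3}}$.

Setting $a = \frac{3}{5}$:
$$I = - \frac{125 \pi}{72}.$$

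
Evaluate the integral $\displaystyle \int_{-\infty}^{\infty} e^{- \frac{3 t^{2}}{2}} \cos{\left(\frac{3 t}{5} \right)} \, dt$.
$\frac{\sqrt{6} \sqrt{\pi}}{3 e^{\frac{3}{50}}}$

Define $I(b) = \int_{-\infty}^{\infty} e^{- \frac{3 t^{2}}{2}} \cos{\left(b t \right)} \, dt$.

Differentiating under the integral sign,
$$I'(b) = \int_{-\infty}^{\infty} - t e^{- \frac{3 t^{2}}{2}} \sin{\left(b t \right)} \, dt.$$

Integrate $\int_{-\infty}^{\infty} t \sin(b t)\, e^{- \frac{3 t^{2}}{2}}\, dt$ by parts with $u = \sin(b t)$ and $dv = t\, e^{- \frac{3 t^{2}}{2}}\, dt$, giving $v = - \frac{e^{- \frac{3 t^{2}}{2}}}{3}$. The boundary term vanishes and
$$\int_{-\infty}^{\infty} t \sin(b t)\, e^{- \frac{3 t^{2}}{2}}\, dt = \frac{b}{3} \int_{-\infty}^{\infty} \cos(b t)\, e^{- \frac{3 t^{2}}{2}}\, dt,$$
so $I'(b) = - \frac{b}{3}\, I(b)$.

This is a separable first-order ODE; solving with the initial condition $I(0) = \int_{-\infty}^{\infty} e^{- \frac{3 t^{2}}{2}}\,dt = \frac{\sqrt{6} \sqrt{\pi}}{3}$ gives
$$I(b) = \frac{\sqrt{6} \sqrt{\pi} e^{- \frac{b^{2}}{6}}}{3}.$$

Setting $b = \frac{3}{5}$:
$$I = \frac{\sqrt{6} \sqrt{\pi}}{3 e^{\frac{3}{50}}}.$$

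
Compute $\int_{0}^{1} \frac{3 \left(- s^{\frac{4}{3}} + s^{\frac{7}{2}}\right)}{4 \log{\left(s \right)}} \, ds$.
$\log{\left(\frac{9 \sqrt[4]{42}}{14} \right)}$

Consider the one-parameter family: let $I(a) = \int_{0}^{1} \frac{3 \left(- s^{\frac{4}{3}} + s^{a}\right)}{4 \log{\left(s \right)}} \, ds$.

Since $\dfrac{\partial}{\partial a}\,s^{a} = s^{a} \ln s$, the $\ln s$ in the denominator cancels and
$$\frac{dI}{da} = \int_{0}^{1} \frac{3}{4} s^{a} \, ds = \frac{3}{4} \left[\frac{s^{a+1}}{a+1}\right]_0^1 = \frac{3}{4 \left(a + 1\right)}.$$

Integrating with respect to $a$ gives $I(a) = \log{\left(\frac{3^{\frac{3}{4}} \sqrt[4]{7} \left(a + 1\right)^{\frac{3}{4}}}{7} \right)} + C$.

At $a = \frac{4}{3}$ the integrand is identically $0$, so $I(\frac{4}{3}) = 0$. The closed form gives $0$, hence $C = 0$.

Setting $a = \frac{7}{2}$:
$$I = \log{\left(\frac{9 \sqrt[4]{42}}{14} \right)}.$$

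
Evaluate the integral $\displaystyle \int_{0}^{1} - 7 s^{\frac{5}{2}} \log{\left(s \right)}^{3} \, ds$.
$\frac{96}{343}$

Begin with the known integral
$$J(a) = \int_{0}^{1} - 7 s^{a} \, ds = - \frac{7}{a + 1}.$$

Differentiating under the integral sign brings down a factor of $\ln s$:
$$\frac{dJ}{da} = \int_{0}^{1} - 7 s^{a} \log{\left(s \right)} \, ds = \frac{7}{\left(a + 1\right)^{2}}.$$

Repeating $3$ times in total — each differentiation brings down another $\ln s$ — gives
$$\frac{d^{3}J}{da^{3}} = \int_{0}^{1} - 7 s^{a} \log{\left(s \right)}^{3} \, ds = \frac{42}{\left(a + 1\right)^{4}},$$
and the integrand here is exactly the target integrand, so $I = \frac{42}{\left(a + 1\right)^{4}}$.

Setting $a = \frac{5}{2}$:
$$I = \frac{96}{343}.$$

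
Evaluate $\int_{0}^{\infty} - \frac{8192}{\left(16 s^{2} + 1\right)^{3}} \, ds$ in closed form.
$- 384 \pi$

Recall the elementary integral
$$J(a) = \int_{0}^{\infty} - \frac{2}{a^{2} + s^{2}} \, ds = - \frac{\pi}{a}.$$

Differentiating under the integral sign with respect to $a$,
$$\frac{dJ}{da} = \int_{0}^{\infty} \frac{4 a}{\left(a^{2} + s^{2}\right)^{2}} \, ds = \frac{\pi}{a^{2}},$$
so $\int_{0}^{\infty} - \frac{2}{\left(a^{2} + s^{2}\right)^{2}} \, ds = - \frac{\pi}{2 a^{3}}$.

Repeating — each differentiation of $1/(s^2+a^2)^j$ produces $-2ja/(s^2+a^2)^{j+1}$ — and dividing through by $-2ja$ at each step yields, after $2$ differentiations in total,
$$\int_{0}^{\infty} - \frac{2}{\left(a^{2} + s^{2}\right)^{3}} \, ds = - \frac{3 \pi}{8 a^{5}}.$$

Setting $a = \frac{1}{4}$:
$$I = - 384 \pi.$$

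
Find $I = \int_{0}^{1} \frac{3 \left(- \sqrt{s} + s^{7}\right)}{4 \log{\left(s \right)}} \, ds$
$\log{\left(\frac{8 \sqrt[4]{3}}{3} \right)}$

Introduce a parameter $a$ in the exponent: let $I(a) = \int_{0}^{1} \frac{3 \left(s^{7} - s^{a}\right)}{4 \log{\left(s \right)}} \, ds$.

Since $\dfrac{\partial}{\partial a}\,s^{a} = s^{a} \ln s$, the $\ln s$ in the denominator cancels and
$$\frac{dI}{da} = \int_{0}^{1} - \frac{3}{4} s^{a} \, ds = - \frac{3}{4} \left[\frac{s^{a+1}}{a+1}\right]_0^1 = - \frac{3}{4 a + 4}.$$

Integrating with respect to $a$ gives $I(a) = - \frac{3 \log{\left(a + 1 \right)}}{4} + \frac{9 \log{\left(2 \right)}}{4} + C$.

At $a = 7$ the integrand is identically $0$, so $I(7) = 0$. The closed form gives $0$, hence $C = 0$.

Setting $a = \frac{1}{2}$:
$$I = \log{\left(\frac{8 \sqrt[4]{3}}{3} \right)}.$$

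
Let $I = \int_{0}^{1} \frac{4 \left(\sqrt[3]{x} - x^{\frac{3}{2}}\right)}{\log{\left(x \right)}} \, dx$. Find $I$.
$\log{\left(\frac{4096}{50625} \right)}$

Introduce a parameter $a$ in the exponent: let $I(a) = \int_{0}^{1} \frac{4 \left(- x^{\frac{3}{2}} + x^{a}\right)}{\log{\left(x \right)}} \, dx$.

Since $\dfrac{\partial}{\partial a}\,x^{a} = x^{a} \ln x$, the $\ln x$ in the denominator cancels and
$$\frac{dI}{da} = \int_{0}^{1} 4 x^{a} \, dx = 4 \left[\frac{x^{a+1}}{a+1}\right]_0^1 = \frac{4}{a + 1}.$$

Integrating with respect to $a$ gives $I(a) = \log{\left(\frac{16 \left(a + 1\right)^{4}}{625} \right)} + C$.

At $a = \frac{3}{2}$ the integrand is identically $0$, so $I(\frac{3}{2}) = 0$. The closed form gives $0$, hence $C = 0$.

Setting $a = \frac{1}{3}$:
$$I = \log{\left(\frac{4096}{50625} \right)}.$$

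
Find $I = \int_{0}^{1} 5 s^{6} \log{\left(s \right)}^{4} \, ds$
$\frac{120}{16807}$

Begin with the known integral
$$J(a) = \int_{0}^{1} 5 s^{a} \, ds = \frac{5}{a + 1}.$$

Differentiating under the integral sign brings down a factor of $\ln s$:
$$\frac{dJ}{da} = \int_{0}^{1} 5 s^{a} \log{\left(s \right)} \, ds = - \frac{5}{\left(a + 1\right)^{2}}.$$

Repeating $4$ times in total — each differentiation brings down another $\ln s$ — gives
$$\frac{d^{4}J}{da^{4}} = \int_{0}^{1} 5 s^{a} \log{\left(s \right)}^{4} \, ds = \frac{120}{\left(a + 1\right)^{5}},$$
and the integrand here is exactly the target integrand, so $I = \frac{120}{\left(a + 1\right)^{5}}$.

Setting $a = 6$:
$$I = \frac{120}{16807}.$$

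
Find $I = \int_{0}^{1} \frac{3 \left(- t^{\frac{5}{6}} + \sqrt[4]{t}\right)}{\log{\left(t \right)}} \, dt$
$- \log{\left(\frac{10648}{3375} \right)}$

Replace the exponent $\frac{5}{6}$ by a parameter $a$: let $I(a) = \int_{0}^{1} \frac{3 \left(\sqrt[4]{t} - t^{a}\right)}{\log{\left(t \right)}} \, dt$.

Since $\dfrac{\partial}{\partial a}\,t^{a} = t^{a} \ln t$, the $\ln t$ in the denominator cancels and
$$\frac{dI}{da} = \int_{0}^{1} -3 t^{a} \, dt = -3 \left[\frac{t^{a+1}}{a+1}\right]_0^1 = - \frac{3}{a + 1}.$$

Integrating with respect to $a$ gives $I(a) = - \log{\left(\frac{64 \left(a + 1\right)^{3}}{125} \right)} + C$.

At $a = \frac{1}{4}$ the integrand is identically $0$, so $I(\frac{1}{4}) = 0$. The closed form gives $0$, hence $C = 0$.

Setting $a = \frac{5}{6}$:
$$I = - \log{\left(\frac{10648}{3375} \right)}.$$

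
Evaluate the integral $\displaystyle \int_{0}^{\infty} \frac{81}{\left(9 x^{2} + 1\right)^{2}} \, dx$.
$\frac{27 \pi}{4}$

Begin with the known result
$$J(a) = \int_{0}^{\infty} \frac{1}{a^{2} + x^{2}} \, dx = \frac{\pi}{2 a}.$$

Differentiating under the integral sign with respect to $a$,
$$\frac{dJ}{da} = \int_{0}^{\infty} - \frac{2 a}{\left(a^{2} + x^{2}\right)^{2}} \, dx = - \frac{\pi}{2 a^{2}},$$
so $\int_{0}^{\infty} \frac{1}{\left(a^{2} + x^{2}\right)^{2}} \, dx = \frac{\pi}{4 a^{3}}$.

Setting $a = \frac{1}{3}$:
$$I = \frac{27 \pi}{4}.$$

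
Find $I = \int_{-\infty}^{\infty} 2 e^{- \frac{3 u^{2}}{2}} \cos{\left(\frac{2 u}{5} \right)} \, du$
$\frac{2 \sqrt{6} \sqrt{\pi}}{3 e^{\frac{2}{75}}}$

Let $b$ denote the cosine frequency and define $I(b) = \int_{-\infty}^{\infty} 2 e^{- \frac{3 u^{2}}{2}} \cos{\left(b u \right)} \, du$.

Differentiating under the integral sign,
$$I'(b) = \int_{-\infty}^{\infty} - 2 u e^{- \frac{3 u^{2}}{2}} \sin{\left(b u \right)} \, du.$$

Integrate $\int_{-\infty}^{\infty} u \sin(b u)\, e^{- \frac{3 u^{2}}{2}}\, du$ by parts with $w = \sin(b u)$ and $dv = u\, e^{- \frac{3 u^{2}}{2}}\, du$, giving $v = - \frac{e^{- \frac{3 u^{2}}{2}}}{3}$. The boundary term vanishes and
$$\int_{-\infty}^{\infty} u \sin(b u)\, e^{- \frac{3 u^{2}}{2}}\, du = \frac{b}{3} \int_{-\infty}^{\infty} \cos(b u)\, e^{- \frac{3 u^{2}}{2}}\, du,$$
so $I'(b) = - \frac{b}{3}\, I(b)$.

This is a separable first-order ODE; solving with the initial condition $I(0) = \int_{-\infty}^{\infty} 2 e^{- \frac{3 u^{2}}{2}}\,du = \frac{2 \sqrt{6} \sqrt{\pi}}{3}$ gives
$$I(b) = \frac{2 \sqrt{6} \sqrt{\pi} e^{- \frac{b^{2}}{6}}}{3}.$$

Setting $b = \frac{2}{5}$:
$$I = \frac{2 \sqrt{6} \sqrt{\pi}}{3 e^{\frac{2}{75}}}.$$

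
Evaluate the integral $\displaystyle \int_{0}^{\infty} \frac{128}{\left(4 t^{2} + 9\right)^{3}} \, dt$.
$\frac{4 \pi}{81}$

Begin with the known result
$$J(a) = \int_{0}^{\infty} \frac{2}{a^{2} + t^{2}} \, dt = \frac{\pi}{a}.$$

Differentiating under the integral sign with respect to $a$,
$$\frac{dJ}{da} = \int_{0}^{\infty} - \frac{4 a}{\left(a^{2} + t^{2}\right)^{2}} \, dt = - \frac{\pi}{a^{2}},$$
so $\int_{0}^{\infty} \frac{2}{\left(a^{2} + t^{2}\right)^{2}} \, dt = \frac{\pi}{2 a^{3}}$.

Repeating — each differentiation of $1/(t^2+a^2)^j$ produces $-2ja/(t^2+a^2)^{j+1}$ — and dividing through by $-2ja$ at each step yields, after $2$ differentiations in total,
$$\int_{0}^{\infty} \frac{2}{\left(a^{2} + t^{2}\right)^{3}} \, dt = \frac{3 \pi}{8 a^{5}}.$$

Setting $a = \frac{3}{2}$:
$$I = \frac{4 \pi}{81}.$$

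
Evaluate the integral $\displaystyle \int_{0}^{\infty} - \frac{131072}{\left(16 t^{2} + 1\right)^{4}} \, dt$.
$- 5120 \pi$

Begin with the known result
$$J(a) = \int_{0}^{\infty} - \frac{2}{a^{2} + t^{2}} \, dt = - \frac{\pi}{a}.$$

Differentiating under the integral sign with respect to $a$,
$$\frac{dJ}{da} = \int_{0}^{\infty} \frac{4 a}{\left(a^{2} + t^{2}\right)^{2}} \, dt = \frac{\pi}{a^{2}},$$
so $\int_{0}^{\infty} - \frac{2}{\left(a^{2} + t^{2}\right)^{2}} \, dt = - \frac{\pi}{2 a^{3}}$.

Repeating — each differentiation of $1/(t^2+a^2)^j$ produces $-2ja/(t^2+a^2)^{j+1}$ — and dividing through by $-2ja$ at each step yields, after $3$ differentiations in total,
$$\int_{0}^{\infty} - \frac{2}{\left(a^{2} + t^{2}\right)^{4}} \, dt = - \frac{5 \pi}{16 a^{7}}.$$

Setting $a = \frac{1}{4}$:
$$I = - 5120 \pi.$$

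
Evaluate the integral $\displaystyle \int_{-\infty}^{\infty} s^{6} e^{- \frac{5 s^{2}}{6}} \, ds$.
$\frac{81 \sqrt{30} \sqrt{\pi}}{125}$

Start from the elementary integral
$$J(a) = \int_{-\infty}^{\infty} e^{- a s^{2}} \, ds = \frac{\sqrt{\pi}}{\sqrt{a}}.$$

Differentiating under the integral sign brings down a factor of $(-s^2)$:
$$\frac{dJ}{da} = \int_{-\infty}^{\infty} - s^{2} e^{- a s^{2}} \, ds = - \frac{\sqrt{\pi}}{2 a^{\frac{3}{2}}}.$$

Repeating $3$ times in total — each differentiation brings down another $(-s^2)$ — gives
$$\frac{d^{3}J}{da^{3}} = \int_{-\infty}^{\infty} - s^{6} e^{- a s^{2}} \, ds = - \frac{15 \sqrt{\pi}}{8 a^{\frac{7}{2}}},$$
and the integrand here is $(-1)^{3}$ times the target integrand, so $I = (-1)^{3}\,\frac{d^{3}J}{da^{3}} = \frac{15 \sqrt{\pi}}{8 a^{\frac{7}{2}}}$.

Setting $a = \frac{5}{6}$:
$$I = \frac{81 \sqrt{30} \sqrt{\pi}}{125}.$$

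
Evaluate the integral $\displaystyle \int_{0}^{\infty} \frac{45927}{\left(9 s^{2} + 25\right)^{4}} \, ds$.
$\frac{15309 \pi}{500000}$

Start from the standard arctangent integral
$$J(a) = \int_{0}^{\infty} \frac{7}{a^{2} + s^{2}} \, ds = \frac{7 \pi}{2 a}.$$

Differentiating under the integral sign with respect to $a$,
$$\frac{dJ}{da} = \int_{0}^{\infty} - \frac{14 a}{\left(a^{2} + s^{2}\right)^{2}} \, ds = - \frac{7 \pi}{2 a^{2}},$$
so $\int_{0}^{\infty} \frac{7}{\left(a^{2} + s^{2}\right)^{2}} \, ds = \frac{7 \pi}{4 a^{3}}$.

Repeating — each differentiation of $1/(s^2+a^2)^j$ produces $-2ja/(s^2+a^2)^{j+1}$ — and dividing through by $-2ja$ at each step yields, after $3$ differentiations in total,
$$\int_{0}^{\infty} \frac{7}{\left(a^{2} + s^{2}\right)^{4}} \, ds = \frac{35 \pi}{32 a^{7}}.$$

Setting $a = \frac{5}{3}$:
$$I = \frac{15309 \pi}{500000}.$$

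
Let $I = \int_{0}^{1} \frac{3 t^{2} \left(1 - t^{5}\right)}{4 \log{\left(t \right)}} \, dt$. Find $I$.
$\log{\left(\frac{6^{\frac{3}{4}}}{8} \right)}$

Consider the one-parameter family: let $I(a) = \int_{0}^{1} \frac{3 \left(- t^{7} + t^{a}\right)}{4 \log{\left(t \right)}} \, dt$.

Since $\dfrac{\partial}{\partial a}\,t^{a} = t^{a} \ln t$, the $\ln t$ in the denominator cancels and
$$\frac{dI}{da} = \int_{0}^{1} \frac{3}{4} t^{a} \, dt = \frac{3}{4} \left[\frac{t^{a+1}}{a+1}\right]_0^1 = \frac{3}{4 \left(a + 1\right)}.$$

Integrating with respect to $a$ gives $I(a) = \frac{3 \log{\left(a + 1 \right)}}{4} - \frac{9 \log{\left(2 \right)}}{4} + C$.

At $a = 7$ the integrand is identically $0$, so $I(7) = 0$. The closed form gives $0$, hence $C = 0$.

Setting $a = 2$:
$$I = \log{\left(\frac{6^{\frac{3}{4}}}{8} \right)}.$$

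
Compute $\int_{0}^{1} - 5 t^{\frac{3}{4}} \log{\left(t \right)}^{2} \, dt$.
$- \frac{640}{343}$

Consider the simpler parametrised integral
$$J(a) = \int_{0}^{1} - 5 t^{a} \, dt = - \frac{5}{a + 1}.$$

Differentiating under the integral sign brings down a factor of $\ln t$:
$$\frac{dJ}{da} = \int_{0}^{1} - 5 t^{a} \log{\left(t \right)} \, dt = \frac{5}{\left(a + 1\right)^{2}}.$$

Repeating twice in total — each differentiation brings down another $\ln t$ — gives
$$\frac{d^{2}J}{da^{2}} = \int_{0}^{1} - 5 t^{a} \log{\left(t \right)}^{2} \, dt = - \frac{10}{\left(a + 1\right)^{3}},$$
and the integrand here is exactly the target integrand, so $I = - \frac{10}{\left(a + 1\right)^{3}}$.

Setting $a = \frac{3}{4}$:
$$I = - \frac{640}{343}.$$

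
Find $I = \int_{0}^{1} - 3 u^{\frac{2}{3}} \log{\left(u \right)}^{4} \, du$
$- \frac{17496}{3125}$

Consider the simpler parametrised integral
$$J(a) = \int_{0}^{1} - 3 u^{a} \, du = - \frac{3}{a + 1}.$$

Differentiating under the integral sign brings down a factor of $\ln u$:
$$\frac{dJ}{da} = \int_{0}^{1} - 3 u^{a} \log{\left(u \right)} \, du = \frac{3}{\left(a + 1\right)^{2}}.$$

Repeating $4$ times in total — each differentiation brings down another $\ln u$ — gives
$$\frac{d^{4}J}{da^{4}} = \int_{0}^{1} - 3 u^{a} \log{\left(u \right)}^{4} \, du = - \frac{72}{\left(a + 1\right)^{5}},$$
and the integrand here is exactly the target integrand, so $I = - \frac{72}{\left(a + 1\right)^{5}}$.

Setting $a = \frac{2}{3}$:
$$I = - \frac{17496}{3125}.$$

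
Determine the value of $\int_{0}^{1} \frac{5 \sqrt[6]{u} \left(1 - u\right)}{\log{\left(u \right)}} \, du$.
$- \log{\left(\frac{371293}{16807} \right)}$

Introduce a parameter $a$ in the exponent: let $I(a) = \int_{0}^{1} \frac{5 \left(\sqrt[6]{u} - u^{a}\right)}{\log{\left(u \right)}} \, du$.

Since $\dfrac{\partial}{\partial a}\,u^{a} = u^{a} \ln u$, the $\ln u$ in the denominator cancels and
$$\frac{dI}{da} = \int_{0}^{1} -5 u^{a} \, du = -5 \left[\frac{u^{a+1}}{a+1}\right]_0^1 = - \frac{5}{a + 1}.$$

Integrating with respect to $a$ gives $I(a) = - \log{\left(\frac{7776 \left(a + 1\right)^{5}}{16807} \right)} + C$.

At $a = \frac{1}{6}$ the integrand is identically $0$, so $I(\frac{1}{6}) = 0$. The closed form gives $0$, hence $C = 0$.

Setting $a = \frac{7}{6}$:
$$I = - \log{\left(\frac{371293}{16807} \right)}.$$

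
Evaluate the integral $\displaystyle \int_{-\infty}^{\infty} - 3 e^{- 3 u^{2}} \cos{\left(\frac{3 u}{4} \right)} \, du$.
$- \frac{\sqrt{3} \sqrt{\pi}}{e^{\frac{3}{64}}}$

Define $I(b) = \int_{-\infty}^{\infty} - 3 e^{- 3 u^{2}} \cos{\left(b u \right)} \, du$.

Differentiating under the integral sign,
$$I'(b) = \int_{-\infty}^{\infty} 3 u e^{- 3 u^{2}} \sin{\left(b u \right)} \, du.$$

Integrate $\int_{-\infty}^{\infty} u \sin(b u)\, e^{- 3 u^{2}}\, du$ by parts with $w = \sin(b u)$ and $dv = u\, e^{- 3 u^{2}}\, du$, giving $v = - \frac{e^{- 3 u^{2}}}{6}$. The boundary term vanishes and
$$\int_{-\infty}^{\infty} u \sin(b u)\, e^{- 3 u^{2}}\, du = \frac{b}{6} \int_{-\infty}^{\infty} \cos(b u)\, e^{- 3 u^{2}}\, du,$$
so $I'(b) = - \frac{b}{6}\, I(b)$.

This is a separable first-order ODE; solving with the initial condition $I(0) = \int_{-\infty}^{\infty} - 3 e^{- 3 u^{2}}\,du = - \sqrt{3} \sqrt{\pi}$ gives
$$I(b) = - \sqrt{3} \sqrt{\pi} e^{- \frac{b^{2}}{12}}.$$

Setting $b = \frac{3}{4}$:
$$I = - \frac{\sqrt{3} \sqrt{\pi}}{e^{\frac{3}{64}}}.$$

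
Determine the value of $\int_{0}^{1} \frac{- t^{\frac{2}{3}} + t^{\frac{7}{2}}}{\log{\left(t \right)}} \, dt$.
$\log{\left(\frac{27}{10} \right)}$

Introduce a parameter $a$ in the exponent: let $I(a) = \int_{0}^{1} \frac{- t^{\frac{2}{3}} + t^{a}}{\log{\left(t \right)}} \, dt$.

Since $\dfrac{\partial}{\partial a}\,t^{a} = t^{a} \ln t$, the $\ln t$ in the denominator cancels and
$$\frac{dI}{da} = \int_{0}^{1} t^{a} \, dt = \left[\frac{t^{a+1}}{a+1}\right]_0^1 = \frac{1}{a + 1}.$$

Integrating with respect to $a$ gives $I(a) = \log{\left(\frac{3 a}{5} + \frac{3}{5} \right)} + C$.

At $a = \frac{2}{3}$ the integrand is identically $0$, so $I(\frac{2}{3}) = 0$. The closed form gives $0$, hence $C = 0$.

Setting $a = \frac{7}{2}$:
$$I = \log{\left(\frac{27}{10} \right)}.$$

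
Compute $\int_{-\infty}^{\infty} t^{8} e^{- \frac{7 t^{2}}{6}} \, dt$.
$\frac{1215 \sqrt{42} \sqrt{\pi}}{2401}$

Begin with the known integral
$$J(a) = \int_{-\infty}^{\infty} e^{- a t^{2}} \, dt = \frac{\sqrt{\pi}}{\sqrt{a}}.$$

Differentiating under the integral sign brings down a factor of $(-t^2)$:
$$\frac{dJ}{da} = \int_{-\infty}^{\infty} - t^{2} e^{- a t^{2}} \, dt = - \frac{\sqrt{\pi}}{2 a^{\frac{3}{2}}}.$$

Repeating $4$ times in total — each differentiation brings down another $(-t^2)$ — gives
$$\frac{d^{4}J}{da^{4}} = \int_{-\infty}^{\infty} t^{8} e^{- a t^{2}} \, dt = \frac{105 \sqrt{\pi}}{16 a^{\frac{9}{2}}},$$
and the integrand here is exactly the target integrand, so $I = \frac{105 \sqrt{\pi}}{16 a^{\frac{9}{2}}}$.

Setting $a = \frac{7}{6}$:
$$I = \frac{1215 \sqrt{42} \sqrt{\pi}}{2401}.$$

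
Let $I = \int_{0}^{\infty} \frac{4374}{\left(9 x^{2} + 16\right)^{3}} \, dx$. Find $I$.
$\frac{2187 \pi}{8192}$

Begin with the known result
$$J(a) = \int_{0}^{\infty} \frac{6}{a^{2} + x^{2}} \, dx = \frac{3 \pi}{a}.$$

Differentiating under the integral sign with respect to $a$,
$$\frac{dJ}{da} = \int_{0}^{\infty} - \frac{12 a}{\left(a^{2} + x^{2}\right)^{2}} \, dx = - \frac{3 \pi}{a^{2}},$$
so $\int_{0}^{\infty} \frac{6}{\left(a^{2} + x^{2}\right)^{2}} \, dx = \frac{3 \pi}{2 a^{3}}$.

Repeating — each differentiation of $1/(x^2+a^2)^j$ produces $-2ja/(x^2+a^2)^{j+1}$ — and dividing through by $-2ja$ at each step yields, after $2$ differentiations in total,
$$\int_{0}^{\infty} \frac{6}{\left(a^{2} + x^{2}\right)^{3}} \, dx = \frac{9 \pi}{8 a^{5}}.$$

Setting $a = \frac{4}{3}$:
$$I = \frac{2187 \pi}{8192}.$$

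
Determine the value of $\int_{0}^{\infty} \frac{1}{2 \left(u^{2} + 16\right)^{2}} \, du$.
$\frac{\pi}{512}$

Start from the standard arctangent integral
$$J(a) = \int_{0}^{\infty} \frac{1}{2 \left(a^{2} + u^{2}\right)} \, du = \frac{\pi}{4 a}.$$

Differentiating under the integral sign with respect to $a$,
$$\frac{dJ}{da} = \int_{0}^{\infty} - \frac{a}{\left(a^{2} + u^{2}\right)^{2}} \, du = - \frac{\pi}{4 a^{2}},$$
so $\int_{0}^{\infty} \frac{1}{2 \left(a^{2} + u^{2}\right)^{2}} \, du = \frac{\pi}{8 a^{3}}$.

Setting $a = 4$:
$$I = \frac{\pi}{512}.$$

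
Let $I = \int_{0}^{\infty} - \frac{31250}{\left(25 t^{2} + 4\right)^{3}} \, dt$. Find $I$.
$- \frac{9375 \pi}{256}$

Begin with the known result
$$J(a) = \int_{0}^{\infty} - \frac{2}{a^{2} + t^{2}} \, dt = - \frac{\pi}{a}.$$

Differentiating under the integral sign with respect to $a$,
$$\frac{dJ}{da} = \int_{0}^{\infty} \frac{4 a}{\left(a^{2} + t^{2}\right)^{2}} \, dt = \frac{\pi}{a^{2}},$$
so $\int_{0}^{\infty} - \frac{2}{\left(a^{2} + t^{2}\right)^{2}} \, dt = - \frac{\pi}{2 a^{3}}$.

Repeating — each differentiation of $1/(t^2+a^2)^j$ produces $-2ja/(t^2+a^2)^{j+1}$ — and dividing through by $-2ja$ at each step yields, after $2$ differentiations in total,
$$\int_{0}^{\infty} - \frac{2}{\left(a^{2} + t^{2}\right)^{3}} \, dt = - \frac{3 \pi}{8 a^{5}}.$$

Setting $a = \frac{2}{5}$:
$$I = - \frac{9375 \pi}{256}.$$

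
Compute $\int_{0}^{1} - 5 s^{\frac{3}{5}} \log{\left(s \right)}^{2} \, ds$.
$- \frac{625}{256}$

Start from the elementary integral
$$J(a) = \int_{0}^{1} - 5 s^{a} \, ds = - \frac{5}{a + 1}.$$

Differentiating under the integral sign brings down a factor of $\ln s$:
$$\frac{dJ}{da} = \int_{0}^{1} - 5 s^{a} \log{\left(s \right)} \, ds = \frac{5}{\left(a + 1\right)^{2}}.$$

Repeating twice in total — each differentiation brings down another $\ln s$ — gives
$$\frac{d^{2}J}{da^{2}} = \int_{0}^{1} - 5 s^{a} \log{\left(s \right)}^{2} \, ds = - \frac{10}{\left(a + 1\right)^{3}},$$
and the integrand here is exactly the target integrand, so $I = - \frac{10}{\left(a + 1\right)^{3}}$.

Setting $a = \frac{3}{5}$:
$$I = - \frac{625}{256}.$$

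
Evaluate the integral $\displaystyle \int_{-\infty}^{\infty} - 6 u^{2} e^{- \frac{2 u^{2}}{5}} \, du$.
$- \frac{15 \sqrt{10} \sqrt{\pi}}{4}$

Begin with the known integral
$$J(a) = \int_{-\infty}^{\infty} - 6 e^{- a u^{2}} \, du = - \frac{6 \sqrt{\pi}}{\sqrt{a}}.$$

Differentiating under the integral sign brings down a factor of $(-u^2)$:
$$\frac{dJ}{da} = \int_{-\infty}^{\infty} 6 u^{2} e^{- a u^{2}} \, du = \frac{3 \sqrt{\pi}}{a^{\frac{3}{2}}}.$$

The integral on the left is $-I$, so $I = - \frac{3 \sqrt{\pi}}{a^{\frac{3}{2}}}$.

Setting $a = \frac{2}{5}$:
$$I = - \frac{15 \sqrt{10} \sqrt{\pi}}{4}.$$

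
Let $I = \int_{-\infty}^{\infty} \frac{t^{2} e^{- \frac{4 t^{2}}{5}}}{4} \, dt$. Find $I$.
$\frac{5 \sqrt{5} \sqrt{\pi}}{64}$

Start from the elementary integral
$$J(a) = \int_{-\infty}^{\infty} \frac{e^{- a t^{2}}}{4} \, dt = \frac{\sqrt{\pi}}{4 \sqrt{a}}.$$

Differentiating under the integral sign brings down a factor of $(-t^2)$:
$$\frac{dJ}{da} = \int_{-\infty}^{\infty} - \frac{t^{2} e^{- a t^{2}}}{4} \, dt = - \frac{\sqrt{\pi}}{8 a^{\frac{3}{2}}}.$$

The integral on the left is $-I$, so $I = \frac{\sqrt{\pi}}{8 a^{\frac{3}{2}}}$.

Setting $a = \frac{4}{5}$:
$$I = \frac{5 \sqrt{5} \sqrt{\pi}}{64}.$$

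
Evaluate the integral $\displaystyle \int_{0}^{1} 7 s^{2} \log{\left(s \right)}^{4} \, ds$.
$\frac{56}{81}$

Start from the elementary integral
$$J(a) = \int_{0}^{1} 7 s^{a} \, ds = \frac{7}{a + 1}.$$

Differentiating under the integral sign brings down a factor of $\ln s$:
$$\frac{dJ}{da} = \int_{0}^{1} 7 s^{a} \log{\left(s \right)} \, ds = - \frac{7}{\left(a + 1\right)^{2}}.$$

Repeating $4$ times in total — each differentiation brings down another $\ln s$ — gives
$$\frac{d^{4}J}{da^{4}} = \int_{0}^{1} 7 s^{a} \log{\left(s \right)}^{4} \, ds = \frac{168}{\left(a + 1\right)^{5}},$$
and the integrand here is exactly the target integrand, so $I = \frac{168}{\left(a + 1\right)^{5}}$.

Setting $a = 2$:
$$I = \frac{56}{81}.$$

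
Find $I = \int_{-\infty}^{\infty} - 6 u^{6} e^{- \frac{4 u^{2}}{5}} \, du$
$- \frac{5625 \sqrt{5} \sqrt{\pi}}{512}$

Consider the simpler parametrised integral
$$J(a) = \int_{-\infty}^{\infty} - 6 e^{- a u^{2}} \, du = - \frac{6 \sqrt{\pi}}{\sqrt{a}}.$$

Differentiating under the integral sign brings down a factor of $(-u^2)$:
$$\frac{dJ}{da} = \int_{-\infty}^{\infty} 6 u^{2} e^{- a u^{2}} \, du = \frac{3 \sqrt{\pi}}{a^{\frac{3}{2}}}.$$

Repeating $3$ times in total — each differentiation brings down another $(-u^2)$ — gives
$$\frac{d^{3}J}{da^{3}} = \int_{-\infty}^{\infty} 6 u^{6} e^{- a u^{2}} \, du = \frac{45 \sqrt{\pi}}{4 a^{\frac{7}{2}}},$$
and the integrand here is $(-1)^{3}$ times the target integrand, so $I = (-1)^{3}\,\frac{d^{3}J}{da^{3}} = - \frac{45 \sqrt{\pi}}{4 a^{\frac{7}{2}}}$.

Setting $a = \frac{4}{5}$:
$$I = - \frac{5625 \sqrt{5} \sqrt{\pi}}{512}.$$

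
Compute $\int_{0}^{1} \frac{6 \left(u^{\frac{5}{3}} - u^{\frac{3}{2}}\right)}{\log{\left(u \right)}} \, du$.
$\log{\left(\frac{16777216}{11390625} \right)}$

Introduce a parameter $a$ in the exponent: let $I(a) = \int_{0}^{1} \frac{6 \left(- u^{\frac{3}{2}} + u^{a}\right)}{\log{\left(u \right)}} \, du$.

Since $\dfrac{\partial}{\partial a}\,u^{a} = u^{a} \ln u$, the $\ln u$ in the denominator cancels and
$$\frac{dI}{da} = \int_{0}^{1} 6 u^{a} \, du = 6 \left[\frac{u^{a+1}}{a+1}\right]_0^1 = \frac{6}{a + 1}.$$

Integrating with respect to $a$ gives $I(a) = \log{\left(\frac{64 \left(a + 1\right)^{6}}{15625} \right)} + C$.

At $a = \frac{3}{2}$ the integrand is identically $0$, so $I(\frac{3}{2}) = 0$. The closed form gives $0$, hence $C = 0$.

Setting $a = \frac{5}{3}$:
$$I = \log{\left(\frac{16777216}{11390625} \right)}.$$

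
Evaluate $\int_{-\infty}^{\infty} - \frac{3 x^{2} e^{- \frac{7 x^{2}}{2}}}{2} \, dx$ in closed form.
$- \frac{3 \sqrt{14} \sqrt{\pi}}{98}$

Begin with the known integral
$$J(a) = \int_{-\infty}^{\infty} - \frac{3 e^{- a x^{2}}}{2} \, dx = - \frac{3 \sqrt{\pi}}{2 \sqrt{a}}.$$

Differentiating under the integral sign brings down a factor of $(-x^2)$:
$$\frac{dJ}{da} = \int_{-\infty}^{\infty} \frac{3 x^{2} e^{- a x^{2}}}{2} \, dx = \frac{3 \sqrt{\pi}}{4 a^{\frac{3}{2}}}.$$

The integral on the left is $-I$, so $I = - \frac{3 \sqrt{\pi}}{4 a^{\frac{3}{2}}}$.

Setting $a = \frac{7}{2}$:
$$I = - \frac{3 \sqrt{14} \sqrt{\pi}}{98}.$$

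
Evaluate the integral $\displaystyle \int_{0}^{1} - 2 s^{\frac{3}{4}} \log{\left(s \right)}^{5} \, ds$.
$\frac{983040}{117649}$

Start from the elementary integral
$$J(a) = \int_{0}^{1} - 2 s^{a} \, ds = - \frac{2}{a + 1}.$$

Differentiating under the integral sign brings down a factor of $\ln s$:
$$\frac{dJ}{da} = \int_{0}^{1} - 2 s^{a} \log{\left(s \right)} \, ds = \frac{2}{\left(a + 1\right)^{2}}.$$

Repeating $5$ times in total — each differentiation brings down another $\ln s$ — gives
$$\frac{d^{5}J}{da^{5}} = \int_{0}^{1} - 2 s^{a} \log{\left(s \right)}^{5} \, ds = \frac{240}{\left(a + 1\right)^{6}},$$
and the integrand here is exactly the target integrand, so $I = \frac{240}{\left(a + 1\right)^{6}}$.

Setting $a = \frac{3}{4}$:
$$I = \frac{983040}{117649}.$$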